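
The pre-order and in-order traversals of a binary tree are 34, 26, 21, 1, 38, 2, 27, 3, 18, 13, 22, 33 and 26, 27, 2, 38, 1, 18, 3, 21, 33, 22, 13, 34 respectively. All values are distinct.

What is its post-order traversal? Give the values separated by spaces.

The first element of pre-order is the root; it splits in-order into left and right subtrees.
Root 34: left subtree has 11 nodes {26, 27, 2, 38, 1, 18, 3, 21, 33, 22, 13}, right has 0 { }.
  Root 26: left subtree has 0 nodes { }, right has 10 {27, 2, 38, 1, 18, 3, 21, 33, 22, 13}.
    Root 21: left subtree has 6 nodes {27, 2, 38, 1, 18, 3}, right has 3 {33, 22, 13}.
      Root 1: left subtree has 3 nodes {27, 2, 38}, right has 2 {18, 3}.
        Root 38: left subtree has 2 nodes {27, 2}, right has 0 { }.
          Root 2: left subtree has 1 node {27}, right has 0 { }.
        Root 3: left subtree has 1 node {18}, right has 0 { }.
      Root 13: left subtree has 2 nodes {33, 22}, right has 0 { }.
        Root 22: left subtree has 1 node {33}, right has 0 { }.

27 2 38 18 3 1 33 22 13 21 26 34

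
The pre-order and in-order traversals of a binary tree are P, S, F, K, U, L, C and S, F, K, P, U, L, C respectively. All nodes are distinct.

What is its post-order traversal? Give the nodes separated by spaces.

The first element of pre-order is the root; it splits in-order into left and right subtrees.
Root P: left subtree has 3 nodes {S, F, K}, right has 3 {U, L, C}.
  Root S: left subtree has 0 nodes { }, right has 2 {F, K}.
    Root F: left subtree has 0 nodes { }, right has 1 {K}.
  Root U: left subtree has 0 nodes { }, right has 2 {L, C}.
    Root L: left subtree has 0 nodes { }, right has 1 {C}.

K F S C L U P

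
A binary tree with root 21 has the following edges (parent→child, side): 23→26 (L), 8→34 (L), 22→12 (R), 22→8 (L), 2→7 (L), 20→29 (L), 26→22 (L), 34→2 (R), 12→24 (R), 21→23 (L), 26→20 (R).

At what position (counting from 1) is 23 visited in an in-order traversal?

In-order visits the left subtree, then the node, then the right subtree.
At 21: go left to 23.
  At 23: go left to 26.
    At 26: go left to 22.
      At 22: go left to 8.
        At 8: go left to 34.
          At 34: no left child.
          Visit 34.
          At 34: go right to 2.
            At 2: go left to 7.
              7 is a leaf — visit 7.
            Visit 2.
            At 2: no right child.
        Visit 8.
        At 8: no right child.
      Visit 22.
      At 22: go right to 12.
        At 12: no left child.
        Visit 12.
        At 12: go right to 24.
          24 is a leaf — visit 24.
    Visit 26.
    At 26: go right to 20.
      At 20: go left to 29.
        29 is a leaf — visit 29.
      Visit 20.
      At 20: no right child.
  Visit 23.
  At 23: no right child.
Visit 21.
At 21: no right child.
Full in-order sequence: 34, 7, 2, 8, 22, 12, 24, 26, 29, 20, 23, 21.

11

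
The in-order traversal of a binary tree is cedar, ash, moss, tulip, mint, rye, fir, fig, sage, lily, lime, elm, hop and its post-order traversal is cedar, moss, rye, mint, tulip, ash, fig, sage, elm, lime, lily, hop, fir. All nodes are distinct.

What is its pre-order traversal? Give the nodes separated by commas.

The last element of post-order is the root; it splits in-order into left and right subtrees.
Root fir: left subtree has 6 nodes {cedar, ash, moss, tulip, mint, rye}, right has 6 {fig, sage, lily, lime, elm, hop}.
  Root ash: left subtree has 1 node {cedar}, right has 4 {moss, tulip, mint, rye}.
    Root tulip: left subtree has 1 node {moss}, right has 2 {mint, rye}.
      Root mint: left subtree has 0 nodes { }, right has 1 {rye}.
  Root hop: left subtree has 5 nodes {fig, sage, lily, lime, elm}, right has 0 { }.
    Root lily: left subtree has 2 nodes {fig, sage}, right has 2 {lime, elm}.
      Root sage: left subtree has 1 node {fig}, right has 0 { }.
      Root lime: left subtree has 0 nodes { }, right has 1 {elm}.

fir, ash, cedar, tulip, moss, mint, rye, hop, lily, sage, fig, lime, elm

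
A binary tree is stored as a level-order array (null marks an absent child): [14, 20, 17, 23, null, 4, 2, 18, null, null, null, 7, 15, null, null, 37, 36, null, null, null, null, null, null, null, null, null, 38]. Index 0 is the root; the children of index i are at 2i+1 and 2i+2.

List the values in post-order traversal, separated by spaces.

37 36 18 23 20 7 38 15 4 2 17 14

Post-order visits the left subtree, then the right subtree, then the node.
At 14: go left to 20.
  At 20: go left to 23.
    At 23: go left to 18.
      At 18: go left to 37.
        37 is a leaf — visit 37.
      At 18: go right to 36.
        36 is a leaf — visit 36.
      Visit 18.
    At 23: no right child.
    Visit 23.
  At 20: no right child.
  Visit 20.
At 14: go right to 17.
  At 17: go left to 4.
    At 4: go left to 7.
      7 is a leaf — visit 7.
    At 4: go right to 15.
      At 15: no left child.
      At 15: go right to 38.
        38 is a leaf — visit 38.
      Visit 15.
    Visit 4.
  At 17: go right to 2.
    2 is a leaf — visit 2.
  Visit 17.
Visit 14.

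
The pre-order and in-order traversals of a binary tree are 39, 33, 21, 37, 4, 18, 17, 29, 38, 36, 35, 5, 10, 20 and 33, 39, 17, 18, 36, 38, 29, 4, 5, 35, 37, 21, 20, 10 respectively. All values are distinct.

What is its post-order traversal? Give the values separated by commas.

33, 17, 36, 38, 29, 18, 5, 35, 4, 37, 20, 10, 21, 39

The first element of pre-order is the root; it splits in-order into left and right subtrees.
Root 39: left subtree has 1 node {33}, right has 12 {17, 18, 36, 38, 29, 4, 5, 35, 37, 21, 20, 10}.
  Root 21: left subtree has 9 nodes {17, 18, 36, 38, 29, 4, 5, 35, 37}, right has 2 {20, 10}.
    Root 37: left subtree has 8 nodes {17, 18, 36, 38, 29, 4, 5, 35}, right has 0 { }.
      Root 4: left subtree has 5 nodes {17, 18, 36, 38, 29}, right has 2 {5, 35}.
        Root 18: left subtree has 1 node {17}, right has 3 {36, 38, 29}.
          Root 29: left subtree has 2 nodes {36, 38}, right has 0 { }.
            Root 38: left subtree has 1 node {36}, right has 0 { }.
        Root 35: left subtree has 1 node {5}, right has 0 { }.
    Root 10: left subtree has 1 node {20}, right has 0 { }.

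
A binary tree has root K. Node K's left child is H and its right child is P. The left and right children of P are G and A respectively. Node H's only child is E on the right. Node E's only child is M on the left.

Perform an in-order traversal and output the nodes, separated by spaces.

In-order visits the left subtree, then the node, then the right subtree.
At K: go left to H.
  At H: no left child.
  Visit H.
  At H: go right to E.
    At E: go left to M.
      M is a leaf — visit M.
    Visit E.
    At E: no right child.
Visit K.
At K: go right to P.
  At P: go left to G.
    G is a leaf — visit G.
  Visit P.
  At P: go right to A.
    A is a leaf — visit A.

H M E K G P A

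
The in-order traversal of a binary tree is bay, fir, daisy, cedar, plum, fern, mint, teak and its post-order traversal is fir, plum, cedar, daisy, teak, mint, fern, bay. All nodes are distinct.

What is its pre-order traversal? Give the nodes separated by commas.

bay, fern, daisy, fir, cedar, plum, mint, teak

The last element of post-order is the root; it splits in-order into left and right subtrees.
Root bay: left subtree has 0 nodes { }, right has 7 {fir, daisy, cedar, plum, fern, mint, teak}.
  Root fern: left subtree has 4 nodes {fir, daisy, cedar, plum}, right has 2 {mint, teak}.
    Root daisy: left subtree has 1 node {fir}, right has 2 {cedar, plum}.
      Root cedar: left subtree has 0 nodes { }, right has 1 {plum}.
    Root mint: left subtree has 0 nodes { }, right has 1 {teak}.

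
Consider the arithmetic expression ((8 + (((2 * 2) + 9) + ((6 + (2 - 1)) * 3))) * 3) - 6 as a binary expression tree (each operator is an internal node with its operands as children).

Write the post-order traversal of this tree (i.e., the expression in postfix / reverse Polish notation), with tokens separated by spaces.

8 2 2 * 9 + 6 2 1 - + 3 * + + 3 * 6 -

Post-order on an expression tree gives postfix notation: for each operator, emit left operand, right operand, then the operator.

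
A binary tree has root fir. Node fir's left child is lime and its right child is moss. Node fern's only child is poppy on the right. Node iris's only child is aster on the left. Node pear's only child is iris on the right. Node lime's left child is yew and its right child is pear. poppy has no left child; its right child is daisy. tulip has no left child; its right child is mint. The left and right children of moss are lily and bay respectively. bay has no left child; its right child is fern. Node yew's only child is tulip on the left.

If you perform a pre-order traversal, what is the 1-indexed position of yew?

Pre-order visits the node, then its left subtree, then its right subtree.
Visit fir.
At fir: go left to lime.
  Visit lime.
  At lime: go left to yew.
    Visit yew.
    At yew: go left to tulip.
      Visit tulip.
      At tulip: no left child.
      At tulip: go right to mint.
        mint is a leaf — visit mint.
    At yew: no right child.
  At lime: go right to pear.
    Visit pear.
    At pear: no left child.
    At pear: go right to iris.
      Visit iris.
      At iris: go left to aster.
        aster is a leaf — visit aster.
      At iris: no right child.
At fir: go right to moss.
  Visit moss.
  At moss: go left to lily.
    lily is a leaf — visit lily.
  At moss: go right to bay.
    Visit bay.
    At bay: no left child.
    At bay: go right to fern.
      Visit fern.
      At fern: no left child.
      At fern: go right to poppy.
        Visit poppy.
        At poppy: no left child.
        At poppy: go right to daisy.
          daisy is a leaf — visit daisy.
Full pre-order sequence: fir, lime, yew, tulip, mint, pear, iris, aster, moss, lily, bay, fern, poppy, daisy.

3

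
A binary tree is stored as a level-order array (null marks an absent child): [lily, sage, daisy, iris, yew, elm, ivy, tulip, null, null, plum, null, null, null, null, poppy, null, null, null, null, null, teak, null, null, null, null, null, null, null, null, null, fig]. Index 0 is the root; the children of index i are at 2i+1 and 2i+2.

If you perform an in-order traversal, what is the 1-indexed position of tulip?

3

In-order visits the left subtree, then the node, then the right subtree.
At lily: go left to sage.
  At sage: go left to iris.
    At iris: go left to tulip.
      At tulip: go left to poppy.
        At poppy: go left to fig.
          fig is a leaf — visit fig.
        Visit poppy.
        At poppy: no right child.
      Visit tulip.
      At tulip: no right child.
    Visit iris.
    At iris: no right child.
  Visit sage.
  At sage: go right to yew.
    At yew: no left child.
    Visit yew.
    At yew: go right to plum.
      At plum: go left to teak.
        teak is a leaf — visit teak.
      Visit plum.
      At plum: no right child.
Visit lily.
At lily: go right to daisy.
  At daisy: go left to elm.
    elm is a leaf — visit elm.
  Visit daisy.
  At daisy: go right to ivy.
    ivy is a leaf — visit ivy.
Full in-order sequence: fig, poppy, tulip, iris, sage, yew, teak, plum, lily, elm, daisy, ivy.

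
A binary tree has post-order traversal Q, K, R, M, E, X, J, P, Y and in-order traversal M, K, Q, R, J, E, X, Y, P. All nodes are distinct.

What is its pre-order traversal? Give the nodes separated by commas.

Y, J, M, R, K, Q, X, E, P

The last element of post-order is the root; it splits in-order into left and right subtrees.
Root Y: left subtree has 7 nodes {M, K, Q, R, J, E, X}, right has 1 {P}.
  Root J: left subtree has 4 nodes {M, K, Q, R}, right has 2 {E, X}.
    Root M: left subtree has 0 nodes { }, right has 3 {K, Q, R}.
      Root R: left subtree has 2 nodes {K, Q}, right has 0 { }.
        Root K: left subtree has 0 nodes { }, right has 1 {Q}.
    Root X: left subtree has 1 node {E}, right has 0 { }.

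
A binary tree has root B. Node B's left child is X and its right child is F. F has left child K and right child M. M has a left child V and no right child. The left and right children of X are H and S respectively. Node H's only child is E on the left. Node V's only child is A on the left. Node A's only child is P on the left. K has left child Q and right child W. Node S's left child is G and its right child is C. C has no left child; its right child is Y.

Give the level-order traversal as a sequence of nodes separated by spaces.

B X F H S K M E G C Q W V Y A P

Level-order visits nodes level by level from the root, left to right within each level.
Level 0: B
Level 1: X, F
Level 2: H, S, K, M
Level 3: E, G, C, Q, W, V
Level 4: Y, A
Level 5: P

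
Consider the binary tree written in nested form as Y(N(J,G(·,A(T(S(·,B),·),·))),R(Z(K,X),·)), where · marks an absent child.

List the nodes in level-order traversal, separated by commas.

Level-order visits nodes level by level from the root, left to right within each level.
Level 0: Y
Level 1: N, R
Level 2: J, G, Z
Level 3: A, K, X
Level 4: T
Level 5: S
Level 6: B

Y, N, R, J, G, Z, A, K, X, T, S, B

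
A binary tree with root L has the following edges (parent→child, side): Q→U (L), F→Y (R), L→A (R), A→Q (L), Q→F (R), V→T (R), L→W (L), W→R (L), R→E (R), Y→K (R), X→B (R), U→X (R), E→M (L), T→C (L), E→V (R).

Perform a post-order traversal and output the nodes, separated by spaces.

M C T V E R W B X U K Y F Q A L

Post-order visits the left subtree, then the right subtree, then the node.
At L: go left to W.
  At W: go left to R.
    At R: no left child.
    At R: go right to E.
      At E: go left to M.
        M is a leaf — visit M.
      At E: go right to V.
        At V: no left child.
        At V: go right to T.
          At T: go left to C.
            C is a leaf — visit C.
          At T: no right child.
          Visit T.
        Visit V.
      Visit E.
    Visit R.
  At W: no right child.
  Visit W.
At L: go right to A.
  At A: go left to Q.
    At Q: go left to U.
      At U: no left child.
      At U: go right to X.
        At X: no left child.
        At X: go right to B.
          B is a leaf — visit B.
        Visit X.
      Visit U.
    At Q: go right to F.
      At F: no left child.
      At F: go right to Y.
        At Y: no left child.
        At Y: go right to K.
          K is a leaf — visit K.
        Visit Y.
      Visit F.
    Visit Q.
  At A: no right child.
  Visit A.
Visit L.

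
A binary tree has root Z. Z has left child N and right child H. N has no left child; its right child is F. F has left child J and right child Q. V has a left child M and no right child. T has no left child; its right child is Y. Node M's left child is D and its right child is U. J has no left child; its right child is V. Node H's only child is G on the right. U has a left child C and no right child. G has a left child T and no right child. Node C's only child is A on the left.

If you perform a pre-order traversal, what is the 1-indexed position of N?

Pre-order visits the node, then its left subtree, then its right subtree.
Visit Z.
At Z: go left to N.
  Visit N.
  At N: no left child.
  At N: go right to F.
    Visit F.
    At F: go left to J.
      Visit J.
      At J: no left child.
      At J: go right to V.
        Visit V.
        At V: go left to M.
          Visit M.
          At M: go left to D.
            D is a leaf — visit D.
          At M: go right to U.
            Visit U.
            At U: go left to C.
              Visit C.
              At C: go left to A.
                A is a leaf — visit A.
              At C: no right child.
            At U: no right child.
        At V: no right child.
    At F: go right to Q.
      Q is a leaf — visit Q.
At Z: go right to H.
  Visit H.
  At H: no left child.
  At H: go right to G.
    Visit G.
    At G: go left to T.
      Visit T.
      At T: no left child.
      At T: go right to Y.
        Y is a leaf — visit Y.
    At G: no right child.
Full pre-order sequence: Z, N, F, J, V, M, D, U, C, A, Q, H, G, T, Y.

2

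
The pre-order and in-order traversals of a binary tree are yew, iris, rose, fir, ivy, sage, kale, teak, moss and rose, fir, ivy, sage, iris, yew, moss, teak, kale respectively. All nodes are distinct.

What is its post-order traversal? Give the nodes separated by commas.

The first element of pre-order is the root; it splits in-order into left and right subtrees.
Root yew: left subtree has 5 nodes {rose, fir, ivy, sage, iris}, right has 3 {moss, teak, kale}.
  Root iris: left subtree has 4 nodes {rose, fir, ivy, sage}, right has 0 { }.
    Root rose: left subtree has 0 nodes { }, right has 3 {fir, ivy, sage}.
      Root fir: left subtree has 0 nodes { }, right has 2 {ivy, sage}.
        Root ivy: left subtree has 0 nodes { }, right has 1 {sage}.
  Root kale: left subtree has 2 nodes {moss, teak}, right has 0 { }.
    Root teak: left subtree has 1 node {moss}, right has 0 { }.

sage, ivy, fir, rose, iris, moss, teak, kale, yew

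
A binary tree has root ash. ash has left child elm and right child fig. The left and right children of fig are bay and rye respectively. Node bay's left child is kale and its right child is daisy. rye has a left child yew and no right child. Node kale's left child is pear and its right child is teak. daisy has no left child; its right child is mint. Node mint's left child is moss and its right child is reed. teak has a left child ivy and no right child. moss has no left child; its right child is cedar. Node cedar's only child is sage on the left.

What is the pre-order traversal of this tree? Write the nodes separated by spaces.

Pre-order visits the node, then its left subtree, then its right subtree.
Visit ash.
At ash: go left to elm.
  elm is a leaf — visit elm.
At ash: go right to fig.
  Visit fig.
  At fig: go left to bay.
    Visit bay.
    At bay: go left to kale.
      Visit kale.
      At kale: go left to pear.
        pear is a leaf — visit pear.
      At kale: go right to teak.
        Visit teak.
        At teak: go left to ivy.
          ivy is a leaf — visit ivy.
        At teak: no right child.
    At bay: go right to daisy.
      Visit daisy.
      At daisy: no left child.
      At daisy: go right to mint.
        Visit mint.
        At mint: go left to moss.
          Visit moss.
          At moss: no left child.
          At moss: go right to cedar.
            Visit cedar.
            At cedar: go left to sage.
              sage is a leaf — visit sage.
            At cedar: no right child.
        At mint: go right to reed.
          reed is a leaf — visit reed.
  At fig: go right to rye.
    Visit rye.
    At rye: go left to yew.
      yew is a leaf — visit yew.
    At rye: no right child.

ash elm fig bay kale pear teak ivy daisy mint moss cedar sage reed rye yew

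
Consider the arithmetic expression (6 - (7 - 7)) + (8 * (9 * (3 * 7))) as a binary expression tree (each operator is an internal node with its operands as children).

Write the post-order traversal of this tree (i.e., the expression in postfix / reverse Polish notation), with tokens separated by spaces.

Post-order on an expression tree gives postfix notation: for each operator, emit left operand, right operand, then the operator.

6 7 7 - - 8 9 3 7 * * * +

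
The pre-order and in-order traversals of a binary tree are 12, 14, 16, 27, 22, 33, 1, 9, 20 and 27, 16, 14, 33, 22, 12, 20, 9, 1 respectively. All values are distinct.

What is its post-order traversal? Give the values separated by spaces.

27 16 33 22 14 20 9 1 12

The first element of pre-order is the root; it splits in-order into left and right subtrees.
Root 12: left subtree has 5 nodes {27, 16, 14, 33, 22}, right has 3 {20, 9, 1}.
  Root 14: left subtree has 2 nodes {27, 16}, right has 2 {33, 22}.
    Root 16: left subtree has 1 node {27}, right has 0 { }.
    Root 22: left subtree has 1 node {33}, right has 0 { }.
  Root 1: left subtree has 2 nodes {20, 9}, right has 0 { }.
    Root 9: left subtree has 1 node {20}, right has 0 { }.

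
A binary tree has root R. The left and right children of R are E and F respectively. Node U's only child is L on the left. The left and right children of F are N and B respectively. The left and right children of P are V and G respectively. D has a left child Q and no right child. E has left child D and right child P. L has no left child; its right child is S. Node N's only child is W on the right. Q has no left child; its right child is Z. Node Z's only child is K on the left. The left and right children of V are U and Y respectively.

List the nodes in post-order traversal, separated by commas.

K, Z, Q, D, S, L, U, Y, V, G, P, E, W, N, B, F, R

Post-order visits the left subtree, then the right subtree, then the node.
At R: go left to E.
  At E: go left to D.
    At D: go left to Q.
      At Q: no left child.
      At Q: go right to Z.
        At Z: go left to K.
          K is a leaf — visit K.
        At Z: no right child.
        Visit Z.
      Visit Q.
    At D: no right child.
    Visit D.
  At E: go right to P.
    At P: go left to V.
      At V: go left to U.
        At U: go left to L.
          At L: no left child.
          At L: go right to S.
            S is a leaf — visit S.
          Visit L.
        At U: no right child.
        Visit U.
      At V: go right to Y.
        Y is a leaf — visit Y.
      Visit V.
    At P: go right to G.
      G is a leaf — visit G.
    Visit P.
  Visit E.
At R: go right to F.
  At F: go left to N.
    At N: no left child.
    At N: go right to W.
      W is a leaf — visit W.
    Visit N.
  At F: go right to B.
    B is a leaf — visit B.
  Visit F.
Visit R.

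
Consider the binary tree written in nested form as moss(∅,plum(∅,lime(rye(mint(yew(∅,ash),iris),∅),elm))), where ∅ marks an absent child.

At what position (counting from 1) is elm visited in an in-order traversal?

In-order visits the left subtree, then the node, then the right subtree.
At moss: no left child.
Visit moss.
At moss: go right to plum.
  At plum: no left child.
  Visit plum.
  At plum: go right to lime.
    At lime: go left to rye.
      At rye: go left to mint.
        At mint: go left to yew.
          At yew: no left child.
          Visit yew.
          At yew: go right to ash.
            ash is a leaf — visit ash.
        Visit mint.
        At mint: go right to iris.
          iris is a leaf — visit iris.
      Visit rye.
      At rye: no right child.
    Visit lime.
    At lime: go right to elm.
      elm is a leaf — visit elm.
Full in-order sequence: moss, plum, yew, ash, mint, iris, rye, lime, elm.

9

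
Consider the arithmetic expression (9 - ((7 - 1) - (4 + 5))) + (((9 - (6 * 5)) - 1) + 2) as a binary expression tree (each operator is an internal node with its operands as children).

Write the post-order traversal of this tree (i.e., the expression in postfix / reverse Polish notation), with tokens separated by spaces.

9 7 1 - 4 5 + - - 9 6 5 * - 1 - 2 + +

Post-order on an expression tree gives postfix notation: for each operator, emit left operand, right operand, then the operator.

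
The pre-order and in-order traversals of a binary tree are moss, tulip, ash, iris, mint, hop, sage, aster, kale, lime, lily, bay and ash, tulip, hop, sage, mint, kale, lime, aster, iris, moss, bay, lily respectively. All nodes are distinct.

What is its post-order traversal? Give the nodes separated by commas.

The first element of pre-order is the root; it splits in-order into left and right subtrees.
Root moss: left subtree has 9 nodes {ash, tulip, hop, sage, mint, kale, lime, aster, iris}, right has 2 {bay, lily}.
  Root tulip: left subtree has 1 node {ash}, right has 7 {hop, sage, mint, kale, lime, aster, iris}.
    Root iris: left subtree has 6 nodes {hop, sage, mint, kale, lime, aster}, right has 0 { }.
      Root mint: left subtree has 2 nodes {hop, sage}, right has 3 {kale, lime, aster}.
        Root hop: left subtree has 0 nodes { }, right has 1 {sage}.
        Root aster: left subtree has 2 nodes {kale, lime}, right has 0 { }.
          Root kale: left subtree has 0 nodes { }, right has 1 {lime}.
  Root lily: left subtree has 1 node {bay}, right has 0 { }.

ash, sage, hop, lime, kale, aster, mint, iris, tulip, bay, lily, moss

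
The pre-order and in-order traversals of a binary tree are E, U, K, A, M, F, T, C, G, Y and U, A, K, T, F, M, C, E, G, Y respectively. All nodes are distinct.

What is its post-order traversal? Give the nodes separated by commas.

The first element of pre-order is the root; it splits in-order into left and right subtrees.
Root E: left subtree has 7 nodes {U, A, K, T, F, M, C}, right has 2 {G, Y}.
  Root U: left subtree has 0 nodes { }, right has 6 {A, K, T, F, M, C}.
    Root K: left subtree has 1 node {A}, right has 4 {T, F, M, C}.
      Root M: left subtree has 2 nodes {T, F}, right has 1 {C}.
        Root F: left subtree has 1 node {T}, right has 0 { }.
  Root G: left subtree has 0 nodes { }, right has 1 {Y}.

A, T, F, C, M, K, U, Y, G, E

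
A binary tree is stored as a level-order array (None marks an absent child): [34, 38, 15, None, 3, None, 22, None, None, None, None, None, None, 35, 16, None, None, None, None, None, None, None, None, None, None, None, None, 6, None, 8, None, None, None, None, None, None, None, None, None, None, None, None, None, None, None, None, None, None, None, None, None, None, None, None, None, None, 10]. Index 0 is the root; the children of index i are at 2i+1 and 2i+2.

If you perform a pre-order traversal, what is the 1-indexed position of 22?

5

Pre-order visits the node, then its left subtree, then its right subtree.
Visit 34.
At 34: go left to 38.
  Visit 38.
  At 38: no left child.
  At 38: go right to 3.
    3 is a leaf — visit 3.
At 34: go right to 15.
  Visit 15.
  At 15: no left child.
  At 15: go right to 22.
    Visit 22.
    At 22: go left to 35.
      Visit 35.
      At 35: go left to 6.
        Visit 6.
        At 6: no left child.
        At 6: go right to 10.
          10 is a leaf — visit 10.
      At 35: no right child.
    At 22: go right to 16.
      Visit 16.
      At 16: go left to 8.
        8 is a leaf — visit 8.
      At 16: no right child.
Full pre-order sequence: 34, 38, 3, 15, 22, 35, 6, 10, 16, 8.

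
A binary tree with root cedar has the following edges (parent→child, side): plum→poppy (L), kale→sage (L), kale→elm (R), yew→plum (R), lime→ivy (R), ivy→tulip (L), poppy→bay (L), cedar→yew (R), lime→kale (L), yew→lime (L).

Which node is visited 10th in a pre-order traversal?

poppy

Pre-order visits the node, then its left subtree, then its right subtree.
Visit cedar.
At cedar: no left child.
At cedar: go right to yew.
  Visit yew.
  At yew: go left to lime.
    Visit lime.
    At lime: go left to kale.
      Visit kale.
      At kale: go left to sage.
        sage is a leaf — visit sage.
      At kale: go right to elm.
        elm is a leaf — visit elm.
    At lime: go right to ivy.
      Visit ivy.
      At ivy: go left to tulip.
        tulip is a leaf — visit tulip.
      At ivy: no right child.
  At yew: go right to plum.
    Visit plum.
    At plum: go left to poppy.
      Visit poppy.
      At poppy: go left to bay.
        bay is a leaf — visit bay.
      At poppy: no right child.
    At plum: no right child.
Full pre-order sequence: cedar, yew, lime, kale, sage, elm, ivy, tulip, plum, poppy, bay.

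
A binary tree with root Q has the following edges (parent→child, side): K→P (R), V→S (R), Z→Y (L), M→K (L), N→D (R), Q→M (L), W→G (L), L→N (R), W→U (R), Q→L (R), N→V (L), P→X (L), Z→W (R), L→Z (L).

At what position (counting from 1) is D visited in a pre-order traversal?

15

Pre-order visits the node, then its left subtree, then its right subtree.
Visit Q.
At Q: go left to M.
  Visit M.
  At M: go left to K.
    Visit K.
    At K: no left child.
    At K: go right to P.
      Visit P.
      At P: go left to X.
        X is a leaf — visit X.
      At P: no right child.
  At M: no right child.
At Q: go right to L.
  Visit L.
  At L: go left to Z.
    Visit Z.
    At Z: go left to Y.
      Y is a leaf — visit Y.
    At Z: go right to W.
      Visit W.
      At W: go left to G.
        G is a leaf — visit G.
      At W: go right to U.
        U is a leaf — visit U.
  At L: go right to N.
    Visit N.
    At N: go left to V.
      Visit V.
      At V: no left child.
      At V: go right to S.
        S is a leaf — visit S.
    At N: go right to D.
      D is a leaf — visit D.
Full pre-order sequence: Q, M, K, P, X, L, Z, Y, W, G, U, N, V, S, D.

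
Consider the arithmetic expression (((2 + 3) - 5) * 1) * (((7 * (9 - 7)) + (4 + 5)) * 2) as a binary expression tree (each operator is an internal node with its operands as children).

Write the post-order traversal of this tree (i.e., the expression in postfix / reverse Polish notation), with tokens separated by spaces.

Post-order on an expression tree gives postfix notation: for each operator, emit left operand, right operand, then the operator.

2 3 + 5 - 1 * 7 9 7 - * 4 5 + + 2 * *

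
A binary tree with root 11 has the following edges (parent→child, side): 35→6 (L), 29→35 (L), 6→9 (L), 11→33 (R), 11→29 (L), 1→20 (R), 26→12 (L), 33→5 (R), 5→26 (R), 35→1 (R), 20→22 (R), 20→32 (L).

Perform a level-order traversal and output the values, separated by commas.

11, 29, 33, 35, 5, 6, 1, 26, 9, 20, 12, 32, 22

Level-order visits nodes level by level from the root, left to right within each level.
Level 0: 11
Level 1: 29, 33
Level 2: 35, 5
Level 3: 6, 1, 26
Level 4: 9, 20, 12
Level 5: 32, 22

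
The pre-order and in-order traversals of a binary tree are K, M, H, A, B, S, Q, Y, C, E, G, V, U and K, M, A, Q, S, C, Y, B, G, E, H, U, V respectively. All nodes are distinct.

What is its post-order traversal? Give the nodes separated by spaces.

Q C Y S G E B A U V H M K

The first element of pre-order is the root; it splits in-order into left and right subtrees.
Root K: left subtree has 0 nodes { }, right has 12 {M, A, Q, S, C, Y, B, G, E, H, U, V}.
  Root M: left subtree has 0 nodes { }, right has 11 {A, Q, S, C, Y, B, G, E, H, U, V}.
    Root H: left subtree has 8 nodes {A, Q, S, C, Y, B, G, E}, right has 2 {U, V}.
      Root A: left subtree has 0 nodes { }, right has 7 {Q, S, C, Y, B, G, E}.
        Root B: left subtree has 4 nodes {Q, S, C, Y}, right has 2 {G, E}.
          Root S: left subtree has 1 node {Q}, right has 2 {C, Y}.
            Root Y: left subtree has 1 node {C}, right has 0 { }.
          Root E: left subtree has 1 node {G}, right has 0 { }.
      Root V: left subtree has 1 node {U}, right has 0 { }.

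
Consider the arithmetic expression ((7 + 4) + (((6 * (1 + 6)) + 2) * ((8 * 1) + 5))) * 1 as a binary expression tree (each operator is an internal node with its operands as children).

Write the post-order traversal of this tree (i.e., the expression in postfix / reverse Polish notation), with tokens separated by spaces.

7 4 + 6 1 6 + * 2 + 8 1 * 5 + * + 1 *

Post-order on an expression tree gives postfix notation: for each operator, emit left operand, right operand, then the operator.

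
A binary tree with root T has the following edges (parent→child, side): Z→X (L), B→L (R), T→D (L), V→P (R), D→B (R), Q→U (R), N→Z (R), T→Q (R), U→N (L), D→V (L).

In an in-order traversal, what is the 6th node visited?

T

In-order visits the left subtree, then the node, then the right subtree.
At T: go left to D.
  At D: go left to V.
    At V: no left child.
    Visit V.
    At V: go right to P.
      P is a leaf — visit P.
  Visit D.
  At D: go right to B.
    At B: no left child.
    Visit B.
    At B: go right to L.
      L is a leaf — visit L.
Visit T.
At T: go right to Q.
  At Q: no left child.
  Visit Q.
  At Q: go right to U.
    At U: go left to N.
      At N: no left child.
      Visit N.
      At N: go right to Z.
        At Z: go left to X.
          X is a leaf — visit X.
        Visit Z.
        At Z: no right child.
    Visit U.
    At U: no right child.
Full in-order sequence: V, P, D, B, L, T, Q, N, X, Z, U.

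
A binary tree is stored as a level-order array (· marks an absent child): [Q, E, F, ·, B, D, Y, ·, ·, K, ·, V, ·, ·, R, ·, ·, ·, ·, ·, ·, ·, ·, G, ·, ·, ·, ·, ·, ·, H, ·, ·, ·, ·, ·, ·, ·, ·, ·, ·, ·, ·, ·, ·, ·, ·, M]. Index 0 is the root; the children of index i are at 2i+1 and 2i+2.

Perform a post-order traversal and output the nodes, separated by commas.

Post-order visits the left subtree, then the right subtree, then the node.
At Q: go left to E.
  At E: no left child.
  At E: go right to B.
    At B: go left to K.
      K is a leaf — visit K.
    At B: no right child.
    Visit B.
  Visit E.
At Q: go right to F.
  At F: go left to D.
    At D: go left to V.
      At V: go left to G.
        At G: go left to M.
          M is a leaf — visit M.
        At G: no right child.
        Visit G.
      At V: no right child.
      Visit V.
    At D: no right child.
    Visit D.
  At F: go right to Y.
    At Y: no left child.
    At Y: go right to R.
      At R: no left child.
      At R: go right to H.
        H is a leaf — visit H.
      Visit R.
    Visit Y.
  Visit F.
Visit Q.

K, B, E, M, G, V, D, H, R, Y, F, Q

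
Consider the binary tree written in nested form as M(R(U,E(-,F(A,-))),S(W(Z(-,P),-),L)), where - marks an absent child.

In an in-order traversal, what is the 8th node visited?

In-order visits the left subtree, then the node, then the right subtree.
At M: go left to R.
  At R: go left to U.
    U is a leaf — visit U.
  Visit R.
  At R: go right to E.
    At E: no left child.
    Visit E.
    At E: go right to F.
      At F: go left to A.
        A is a leaf — visit A.
      Visit F.
      At F: no right child.
Visit M.
At M: go right to S.
  At S: go left to W.
    At W: go left to Z.
      At Z: no left child.
      Visit Z.
      At Z: go right to P.
        P is a leaf — visit P.
    Visit W.
    At W: no right child.
  Visit S.
  At S: go right to L.
    L is a leaf — visit L.
Full in-order sequence: U, R, E, A, F, M, Z, P, W, S, L.

P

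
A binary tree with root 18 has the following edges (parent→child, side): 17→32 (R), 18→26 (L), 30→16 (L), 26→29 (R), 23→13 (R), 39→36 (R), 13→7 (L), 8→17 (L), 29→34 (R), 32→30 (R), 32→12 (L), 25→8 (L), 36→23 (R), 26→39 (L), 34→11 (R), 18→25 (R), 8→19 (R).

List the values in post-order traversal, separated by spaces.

7 13 23 36 39 11 34 29 26 12 16 30 32 17 19 8 25 18

Post-order visits the left subtree, then the right subtree, then the node.
At 18: go left to 26.
  At 26: go left to 39.
    At 39: no left child.
    At 39: go right to 36.
      At 36: no left child.
      At 36: go right to 23.
        At 23: no left child.
        At 23: go right to 13.
          At 13: go left to 7.
            7 is a leaf — visit 7.
          At 13: no right child.
          Visit 13.
        Visit 23.
      Visit 36.
    Visit 39.
  At 26: go right to 29.
    At 29: no left child.
    At 29: go right to 34.
      At 34: no left child.
      At 34: go right to 11.
        11 is a leaf — visit 11.
      Visit 34.
    Visit 29.
  Visit 26.
At 18: go right to 25.
  At 25: go left to 8.
    At 8: go left to 17.
      At 17: no left child.
      At 17: go right to 32.
        At 32: go left to 12.
          12 is a leaf — visit 12.
        At 32: go right to 30.
          At 30: go left to 16.
            16 is a leaf — visit 16.
          At 30: no right child.
          Visit 30.
        Visit 32.
      Visit 17.
    At 8: go right to 19.
      19 is a leaf — visit 19.
    Visit 8.
  At 25: no right child.
  Visit 25.
Visit 18.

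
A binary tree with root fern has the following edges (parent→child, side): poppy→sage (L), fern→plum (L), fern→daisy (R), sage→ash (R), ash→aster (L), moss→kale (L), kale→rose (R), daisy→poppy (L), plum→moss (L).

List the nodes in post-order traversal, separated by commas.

Post-order visits the left subtree, then the right subtree, then the node.
At fern: go left to plum.
  At plum: go left to moss.
    At moss: go left to kale.
      At kale: no left child.
      At kale: go right to rose.
        rose is a leaf — visit rose.
      Visit kale.
    At moss: no right child.
    Visit moss.
  At plum: no right child.
  Visit plum.
At fern: go right to daisy.
  At daisy: go left to poppy.
    At poppy: go left to sage.
      At sage: no left child.
      At sage: go right to ash.
        At ash: go left to aster.
          aster is a leaf — visit aster.
        At ash: no right child.
        Visit ash.
      Visit sage.
    At poppy: no right child.
    Visit poppy.
  At daisy: no right child.
  Visit daisy.
Visit fern.

rose, kale, moss, plum, aster, ash, sage, poppy, daisy, fern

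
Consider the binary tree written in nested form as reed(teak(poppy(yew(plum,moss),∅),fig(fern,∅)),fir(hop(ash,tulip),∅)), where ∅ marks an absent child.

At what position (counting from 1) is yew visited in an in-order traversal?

2

In-order visits the left subtree, then the node, then the right subtree.
At reed: go left to teak.
  At teak: go left to poppy.
    At poppy: go left to yew.
      At yew: go left to plum.
        plum is a leaf — visit plum.
      Visit yew.
      At yew: go right to moss.
        moss is a leaf — visit moss.
    Visit poppy.
    At poppy: no right child.
  Visit teak.
  At teak: go right to fig.
    At fig: go left to fern.
      fern is a leaf — visit fern.
    Visit fig.
    At fig: no right child.
Visit reed.
At reed: go right to fir.
  At fir: go left to hop.
    At hop: go left to ash.
      ash is a leaf — visit ash.
    Visit hop.
    At hop: go right to tulip.
      tulip is a leaf — visit tulip.
  Visit fir.
  At fir: no right child.
Full in-order sequence: plum, yew, moss, poppy, teak, fern, fig, reed, ash, hop, tulip, fir.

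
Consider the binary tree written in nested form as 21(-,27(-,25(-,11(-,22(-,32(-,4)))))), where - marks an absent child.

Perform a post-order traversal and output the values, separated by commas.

Post-order visits the left subtree, then the right subtree, then the node.
At 21: no left child.
At 21: go right to 27.
  At 27: no left child.
  At 27: go right to 25.
    At 25: no left child.
    At 25: go right to 11.
      At 11: no left child.
      At 11: go right to 22.
        At 22: no left child.
        At 22: go right to 32.
          At 32: no left child.
          At 32: go right to 4.
            4 is a leaf — visit 4.
          Visit 32.
        Visit 22.
      Visit 11.
    Visit 25.
  Visit 27.
Visit 21.

4, 32, 22, 11, 25, 27, 21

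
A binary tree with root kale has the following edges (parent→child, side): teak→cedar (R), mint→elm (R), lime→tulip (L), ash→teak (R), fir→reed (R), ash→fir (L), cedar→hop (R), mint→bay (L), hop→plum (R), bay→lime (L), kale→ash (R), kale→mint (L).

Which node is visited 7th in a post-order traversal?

Post-order visits the left subtree, then the right subtree, then the node.
At kale: go left to mint.
  At mint: go left to bay.
    At bay: go left to lime.
      At lime: go left to tulip.
        tulip is a leaf — visit tulip.
      At lime: no right child.
      Visit lime.
    At bay: no right child.
    Visit bay.
  At mint: go right to elm.
    elm is a leaf — visit elm.
  Visit mint.
At kale: go right to ash.
  At ash: go left to fir.
    At fir: no left child.
    At fir: go right to reed.
      reed is a leaf — visit reed.
    Visit fir.
  At ash: go right to teak.
    At teak: no left child.
    At teak: go right to cedar.
      At cedar: no left child.
      At cedar: go right to hop.
        At hop: no left child.
        At hop: go right to plum.
          plum is a leaf — visit plum.
        Visit hop.
      Visit cedar.
    Visit teak.
  Visit ash.
Visit kale.
Full post-order sequence: tulip, lime, bay, elm, mint, reed, fir, plum, hop, cedar, teak, ash, kale.

fir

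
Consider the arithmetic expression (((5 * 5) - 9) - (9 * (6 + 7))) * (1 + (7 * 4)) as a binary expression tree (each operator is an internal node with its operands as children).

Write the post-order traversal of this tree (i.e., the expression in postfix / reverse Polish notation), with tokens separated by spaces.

5 5 * 9 - 9 6 7 + * - 1 7 4 * + *

Post-order on an expression tree gives postfix notation: for each operator, emit left operand, right operand, then the operator.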